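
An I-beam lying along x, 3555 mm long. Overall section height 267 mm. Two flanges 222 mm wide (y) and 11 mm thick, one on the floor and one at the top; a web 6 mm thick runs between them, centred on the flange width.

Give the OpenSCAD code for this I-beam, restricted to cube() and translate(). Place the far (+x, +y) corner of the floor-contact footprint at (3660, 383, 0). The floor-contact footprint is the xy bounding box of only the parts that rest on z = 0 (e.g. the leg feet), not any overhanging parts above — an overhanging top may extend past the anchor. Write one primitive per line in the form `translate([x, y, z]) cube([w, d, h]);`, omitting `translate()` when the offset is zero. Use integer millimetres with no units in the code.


translate([105, 161, 0]) cube([3555, 222, 11]);
translate([105, 269, 11]) cube([3555, 6, 245]);
translate([105, 161, 256]) cube([3555, 222, 11]);


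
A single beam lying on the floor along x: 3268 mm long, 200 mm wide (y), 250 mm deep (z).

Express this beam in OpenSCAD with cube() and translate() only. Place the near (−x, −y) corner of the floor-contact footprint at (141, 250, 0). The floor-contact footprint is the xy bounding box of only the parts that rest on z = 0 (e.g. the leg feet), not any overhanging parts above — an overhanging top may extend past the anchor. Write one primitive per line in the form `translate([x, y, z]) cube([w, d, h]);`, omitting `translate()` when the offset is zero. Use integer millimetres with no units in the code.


translate([141, 250, 0]) cube([3268, 200, 250]);


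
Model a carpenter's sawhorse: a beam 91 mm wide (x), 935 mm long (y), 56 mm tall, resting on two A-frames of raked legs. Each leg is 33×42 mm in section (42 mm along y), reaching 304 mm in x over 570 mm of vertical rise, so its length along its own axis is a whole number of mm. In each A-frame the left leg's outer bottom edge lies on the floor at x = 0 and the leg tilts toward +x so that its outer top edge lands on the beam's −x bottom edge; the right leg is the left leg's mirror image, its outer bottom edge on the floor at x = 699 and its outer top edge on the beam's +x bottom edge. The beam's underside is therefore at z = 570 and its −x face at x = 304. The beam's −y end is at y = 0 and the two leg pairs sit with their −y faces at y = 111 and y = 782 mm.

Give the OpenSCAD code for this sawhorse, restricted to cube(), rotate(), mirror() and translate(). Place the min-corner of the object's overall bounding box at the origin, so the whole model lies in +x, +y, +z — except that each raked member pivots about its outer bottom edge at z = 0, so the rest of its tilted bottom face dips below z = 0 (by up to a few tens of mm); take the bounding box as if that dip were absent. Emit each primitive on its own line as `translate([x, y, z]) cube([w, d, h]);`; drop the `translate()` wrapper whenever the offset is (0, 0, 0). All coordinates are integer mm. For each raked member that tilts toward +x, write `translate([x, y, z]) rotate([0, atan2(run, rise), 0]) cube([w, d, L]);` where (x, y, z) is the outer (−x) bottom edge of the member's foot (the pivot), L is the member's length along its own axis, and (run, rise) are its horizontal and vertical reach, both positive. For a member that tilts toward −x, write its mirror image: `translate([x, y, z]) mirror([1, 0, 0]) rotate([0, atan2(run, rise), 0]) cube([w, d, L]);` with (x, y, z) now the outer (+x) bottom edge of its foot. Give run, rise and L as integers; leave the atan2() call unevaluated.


translate([304, 0, 570]) cube([91, 935, 56]);
translate([0, 111, 0]) rotate([0, atan2(304, 570), 0]) cube([33, 42, 646]);
translate([699, 111, 0]) mirror([1, 0, 0]) rotate([0, atan2(304, 570), 0]) cube([33, 42, 646]);
translate([0, 782, 0]) rotate([0, atan2(304, 570), 0]) cube([33, 42, 646]);
translate([699, 782, 0]) mirror([1, 0, 0]) rotate([0, atan2(304, 570), 0]) cube([33, 42, 646]);


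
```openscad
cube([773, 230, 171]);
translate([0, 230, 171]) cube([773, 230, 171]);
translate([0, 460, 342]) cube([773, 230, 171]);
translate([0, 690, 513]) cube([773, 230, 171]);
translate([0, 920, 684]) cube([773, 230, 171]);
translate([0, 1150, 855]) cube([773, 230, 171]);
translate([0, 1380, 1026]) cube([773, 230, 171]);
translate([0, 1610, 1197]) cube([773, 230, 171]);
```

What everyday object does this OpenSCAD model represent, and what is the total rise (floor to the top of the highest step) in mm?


A staircase. The total rise is 1368 mm.

8 identical blocks, each offset up and back from the previous — a staircase. Each step is 171 mm tall and there are 8 of them, so the total rise is 8 × 171 = 1368 mm.


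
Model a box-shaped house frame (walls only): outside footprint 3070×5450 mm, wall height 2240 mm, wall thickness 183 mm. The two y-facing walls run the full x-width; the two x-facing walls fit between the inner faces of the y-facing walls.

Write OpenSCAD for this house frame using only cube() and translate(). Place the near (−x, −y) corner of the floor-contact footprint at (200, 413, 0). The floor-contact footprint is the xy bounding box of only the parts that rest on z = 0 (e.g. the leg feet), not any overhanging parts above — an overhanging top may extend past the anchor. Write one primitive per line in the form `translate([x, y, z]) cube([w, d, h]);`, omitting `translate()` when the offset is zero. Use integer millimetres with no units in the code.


translate([200, 413, 0]) cube([3070, 183, 2240]);
translate([200, 5680, 0]) cube([3070, 183, 2240]);
translate([200, 596, 0]) cube([183, 5084, 2240]);
translate([3087, 596, 0]) cube([183, 5084, 2240]);


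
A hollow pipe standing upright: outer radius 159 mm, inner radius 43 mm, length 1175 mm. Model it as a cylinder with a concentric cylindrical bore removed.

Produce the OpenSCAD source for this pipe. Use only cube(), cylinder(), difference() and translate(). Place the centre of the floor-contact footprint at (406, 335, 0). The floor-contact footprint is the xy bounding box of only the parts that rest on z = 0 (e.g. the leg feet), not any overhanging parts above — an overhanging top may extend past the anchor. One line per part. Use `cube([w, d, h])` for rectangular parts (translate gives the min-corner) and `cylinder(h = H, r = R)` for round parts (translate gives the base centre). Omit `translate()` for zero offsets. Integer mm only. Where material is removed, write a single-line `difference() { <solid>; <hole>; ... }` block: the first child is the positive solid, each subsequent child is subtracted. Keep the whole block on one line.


difference() { translate([406, 335, 0]) cylinder(h = 1175, r = 159); translate([406, 335, 0]) cylinder(h = 1175, r = 43); }


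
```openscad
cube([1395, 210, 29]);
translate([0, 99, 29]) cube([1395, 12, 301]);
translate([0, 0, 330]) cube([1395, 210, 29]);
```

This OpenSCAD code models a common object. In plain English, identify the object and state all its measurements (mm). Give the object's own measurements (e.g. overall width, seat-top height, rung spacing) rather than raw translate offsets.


An I-beam lying along x, 1395 mm long. Overall section height 359 mm. Two flanges 210 mm wide (y) and 29 mm thick, one on the floor and one at the top; a web 12 mm thick runs between them, centred on the flange width.


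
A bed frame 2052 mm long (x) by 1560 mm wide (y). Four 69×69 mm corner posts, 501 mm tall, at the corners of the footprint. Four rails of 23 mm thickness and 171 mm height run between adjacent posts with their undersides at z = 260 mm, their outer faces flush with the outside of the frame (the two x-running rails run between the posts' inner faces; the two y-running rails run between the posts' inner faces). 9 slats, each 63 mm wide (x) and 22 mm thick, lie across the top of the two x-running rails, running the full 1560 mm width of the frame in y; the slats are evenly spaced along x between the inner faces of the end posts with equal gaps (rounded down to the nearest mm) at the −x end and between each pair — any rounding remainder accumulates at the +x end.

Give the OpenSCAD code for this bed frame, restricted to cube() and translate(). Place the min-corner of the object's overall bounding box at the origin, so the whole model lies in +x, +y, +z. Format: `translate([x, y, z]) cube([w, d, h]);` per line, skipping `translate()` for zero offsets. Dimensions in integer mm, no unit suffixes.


// slat z = rail_z + rail_h = 260 + 171 = 431
// slat gap = ⌊(1914 − 9·63) / 10⌋ = 134
cube([69, 69, 501]);
translate([0, 1491, 0]) cube([69, 69, 501]);
translate([1983, 0, 0]) cube([69, 69, 501]);
translate([1983, 1491, 0]) cube([69, 69, 501]);
translate([69, 0, 260]) cube([1914, 23, 171]);
translate([69, 1537, 260]) cube([1914, 23, 171]);
translate([0, 69, 260]) cube([23, 1422, 171]);
translate([2029, 69, 260]) cube([23, 1422, 171]);
translate([203, 0, 431]) cube([63, 1560, 22]);
translate([400, 0, 431]) cube([63, 1560, 22]);
translate([597, 0, 431]) cube([63, 1560, 22]);
translate([794, 0, 431]) cube([63, 1560, 22]);
translate([991, 0, 431]) cube([63, 1560, 22]);
translate([1188, 0, 431]) cube([63, 1560, 22]);
translate([1385, 0, 431]) cube([63, 1560, 22]);
translate([1582, 0, 431]) cube([63, 1560, 22]);
translate([1779, 0, 431]) cube([63, 1560, 22]);


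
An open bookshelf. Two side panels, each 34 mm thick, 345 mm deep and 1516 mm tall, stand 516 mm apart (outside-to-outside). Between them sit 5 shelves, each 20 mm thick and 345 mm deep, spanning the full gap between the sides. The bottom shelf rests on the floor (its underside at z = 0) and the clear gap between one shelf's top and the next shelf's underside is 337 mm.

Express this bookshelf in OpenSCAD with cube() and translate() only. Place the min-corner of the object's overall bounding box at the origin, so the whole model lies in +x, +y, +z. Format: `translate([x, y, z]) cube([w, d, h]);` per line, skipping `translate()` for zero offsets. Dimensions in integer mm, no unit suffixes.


cube([34, 345, 1516]);
translate([482, 0, 0]) cube([34, 345, 1516]);
translate([34, 0, 0]) cube([448, 345, 20]);
translate([34, 0, 357]) cube([448, 345, 20]);
translate([34, 0, 714]) cube([448, 345, 20]);
translate([34, 0, 1071]) cube([448, 345, 20]);
translate([34, 0, 1428]) cube([448, 345, 20]);


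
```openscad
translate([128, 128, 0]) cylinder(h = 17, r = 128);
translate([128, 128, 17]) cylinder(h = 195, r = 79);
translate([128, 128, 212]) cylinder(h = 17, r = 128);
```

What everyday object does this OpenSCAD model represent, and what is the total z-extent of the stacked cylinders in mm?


A spool. The overall height is 229 mm.

Three coaxial cylinders, large–small–large — a spool. Two 17 mm flanges and a 195 mm core give 17 + 195 + 17 = 229 mm.


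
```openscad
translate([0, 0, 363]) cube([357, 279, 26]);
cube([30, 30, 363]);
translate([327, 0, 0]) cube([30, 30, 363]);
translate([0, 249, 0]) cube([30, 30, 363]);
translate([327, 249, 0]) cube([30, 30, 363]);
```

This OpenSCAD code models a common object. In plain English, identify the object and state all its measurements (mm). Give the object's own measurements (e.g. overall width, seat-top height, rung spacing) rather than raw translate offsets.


A four-legged stool. The seat is a 357×279×26 mm slab whose top surface is at z = 389 mm; four square legs, each 30×30 mm in cross-section, run from the floor (z = 0) to the underside of the seat, each flush with a corner of the seat.


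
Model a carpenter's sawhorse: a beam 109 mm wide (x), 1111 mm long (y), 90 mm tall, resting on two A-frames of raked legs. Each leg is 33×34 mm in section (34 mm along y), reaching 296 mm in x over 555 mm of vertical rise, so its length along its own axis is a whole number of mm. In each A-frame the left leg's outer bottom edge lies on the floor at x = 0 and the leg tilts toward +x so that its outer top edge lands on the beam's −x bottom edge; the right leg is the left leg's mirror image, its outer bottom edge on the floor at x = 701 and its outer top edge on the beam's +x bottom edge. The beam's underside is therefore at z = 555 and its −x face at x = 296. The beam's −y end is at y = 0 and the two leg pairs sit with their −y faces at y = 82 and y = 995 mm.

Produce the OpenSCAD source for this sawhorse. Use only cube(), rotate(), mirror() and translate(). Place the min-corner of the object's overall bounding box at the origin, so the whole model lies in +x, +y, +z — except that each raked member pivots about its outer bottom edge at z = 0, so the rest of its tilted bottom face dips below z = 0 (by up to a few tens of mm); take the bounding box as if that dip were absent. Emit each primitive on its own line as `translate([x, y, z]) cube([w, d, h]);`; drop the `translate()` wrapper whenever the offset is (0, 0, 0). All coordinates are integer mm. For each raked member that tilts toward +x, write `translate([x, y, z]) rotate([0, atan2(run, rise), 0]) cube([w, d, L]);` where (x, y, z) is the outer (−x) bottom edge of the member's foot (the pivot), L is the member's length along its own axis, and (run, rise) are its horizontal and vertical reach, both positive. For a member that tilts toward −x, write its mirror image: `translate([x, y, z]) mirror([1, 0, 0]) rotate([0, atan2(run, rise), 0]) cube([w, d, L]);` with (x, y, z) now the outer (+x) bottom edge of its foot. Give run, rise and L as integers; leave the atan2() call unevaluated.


translate([296, 0, 555]) cube([109, 1111, 90]);
translate([0, 82, 0]) rotate([0, atan2(296, 555), 0]) cube([33, 34, 629]);
translate([701, 82, 0]) mirror([1, 0, 0]) rotate([0, atan2(296, 555), 0]) cube([33, 34, 629]);
translate([0, 995, 0]) rotate([0, atan2(296, 555), 0]) cube([33, 34, 629]);
translate([701, 995, 0]) mirror([1, 0, 0]) rotate([0, atan2(296, 555), 0]) cube([33, 34, 629]);


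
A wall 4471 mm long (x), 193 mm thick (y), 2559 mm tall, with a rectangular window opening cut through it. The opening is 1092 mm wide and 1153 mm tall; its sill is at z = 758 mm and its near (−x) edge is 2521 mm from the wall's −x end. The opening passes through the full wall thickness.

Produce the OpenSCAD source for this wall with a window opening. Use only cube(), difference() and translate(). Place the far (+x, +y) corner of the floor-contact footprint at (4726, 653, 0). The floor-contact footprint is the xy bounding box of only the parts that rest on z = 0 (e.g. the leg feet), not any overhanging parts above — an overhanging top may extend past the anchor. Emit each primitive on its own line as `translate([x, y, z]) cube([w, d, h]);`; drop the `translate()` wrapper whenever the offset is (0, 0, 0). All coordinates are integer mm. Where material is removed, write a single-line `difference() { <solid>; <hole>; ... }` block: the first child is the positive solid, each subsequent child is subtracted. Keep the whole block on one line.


difference() { translate([255, 460, 0]) cube([4471, 193, 2559]); translate([2776, 460, 758]) cube([1092, 193, 1153]); }


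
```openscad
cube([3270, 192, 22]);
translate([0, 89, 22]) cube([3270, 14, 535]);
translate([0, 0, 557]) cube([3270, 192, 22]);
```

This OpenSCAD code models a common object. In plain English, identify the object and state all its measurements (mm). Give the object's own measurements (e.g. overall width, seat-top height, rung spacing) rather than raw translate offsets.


An I-beam lying along x, 3270 mm long. Overall section height 579 mm. Two flanges 192 mm wide (y) and 22 mm thick, one on the floor and one at the top; a web 14 mm thick runs between them, centred on the flange width.


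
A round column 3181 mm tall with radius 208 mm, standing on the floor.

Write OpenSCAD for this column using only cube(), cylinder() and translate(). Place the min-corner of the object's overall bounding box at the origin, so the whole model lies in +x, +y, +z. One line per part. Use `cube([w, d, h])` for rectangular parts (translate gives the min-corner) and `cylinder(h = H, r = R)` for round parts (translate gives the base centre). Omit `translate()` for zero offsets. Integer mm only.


translate([208, 208, 0]) cylinder(h = 3181, r = 208);


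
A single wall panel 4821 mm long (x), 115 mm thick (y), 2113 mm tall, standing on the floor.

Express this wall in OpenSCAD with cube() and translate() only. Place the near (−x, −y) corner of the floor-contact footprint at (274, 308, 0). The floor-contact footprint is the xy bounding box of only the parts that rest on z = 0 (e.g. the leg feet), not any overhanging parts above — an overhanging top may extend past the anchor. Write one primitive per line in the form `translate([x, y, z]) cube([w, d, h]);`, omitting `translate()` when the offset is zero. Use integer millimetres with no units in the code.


translate([274, 308, 0]) cube([4821, 115, 2113]);


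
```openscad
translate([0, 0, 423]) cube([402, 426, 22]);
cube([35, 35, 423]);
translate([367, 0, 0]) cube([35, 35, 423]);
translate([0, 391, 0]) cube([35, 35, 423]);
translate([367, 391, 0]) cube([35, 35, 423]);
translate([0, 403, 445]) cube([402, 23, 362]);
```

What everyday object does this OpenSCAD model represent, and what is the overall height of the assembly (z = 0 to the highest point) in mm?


A chair. The overall height is 807 mm.

A slab on four corner posts with a tall panel at the back — a chair. The seat slab sits at z = 423 with thickness 22, and the 362 mm backrest starts at the seat top, so the overall height is 423 + 22 + 362 = 807 mm.


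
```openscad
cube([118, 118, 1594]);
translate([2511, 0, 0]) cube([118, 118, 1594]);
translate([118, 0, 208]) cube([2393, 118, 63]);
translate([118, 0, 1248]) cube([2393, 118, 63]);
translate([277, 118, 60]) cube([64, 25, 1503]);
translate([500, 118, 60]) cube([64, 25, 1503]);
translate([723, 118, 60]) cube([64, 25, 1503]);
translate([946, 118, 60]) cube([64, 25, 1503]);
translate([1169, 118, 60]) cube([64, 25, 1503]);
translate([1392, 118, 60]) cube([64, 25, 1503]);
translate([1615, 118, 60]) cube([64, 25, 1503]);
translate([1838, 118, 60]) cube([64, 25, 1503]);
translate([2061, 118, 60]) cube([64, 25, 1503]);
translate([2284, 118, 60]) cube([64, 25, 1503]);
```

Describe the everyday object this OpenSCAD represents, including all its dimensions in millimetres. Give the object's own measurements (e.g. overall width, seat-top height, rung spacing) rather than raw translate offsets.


A fence section. Two 118×118 mm posts, 1594 mm tall, stand on the floor with a clear span of 2393 mm between their inner faces. Two horizontal rails of 118×63 mm section span the gap between the posts with their undersides at z = 208 mm and z = 1248 mm, flush with the posts' −y face. 10 pickets, each 64 mm wide, 25 mm thick and 1503 mm tall, are fixed to the +y face of the rails with their bottoms at z = 60 mm, spaced across the span with a 159 mm gap after the −x post and between neighbouring pickets, with 163 mm left before the +x post.


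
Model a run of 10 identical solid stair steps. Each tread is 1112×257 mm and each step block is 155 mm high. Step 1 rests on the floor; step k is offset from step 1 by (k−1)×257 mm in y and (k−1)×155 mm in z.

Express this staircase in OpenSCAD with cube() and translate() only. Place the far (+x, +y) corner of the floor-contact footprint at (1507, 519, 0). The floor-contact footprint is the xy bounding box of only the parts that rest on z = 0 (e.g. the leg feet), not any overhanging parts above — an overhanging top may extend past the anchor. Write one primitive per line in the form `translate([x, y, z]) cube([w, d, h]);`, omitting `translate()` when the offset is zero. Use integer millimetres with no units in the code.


translate([395, 262, 0]) cube([1112, 257, 155]);
translate([395, 519, 155]) cube([1112, 257, 155]);
translate([395, 776, 310]) cube([1112, 257, 155]);
translate([395, 1033, 465]) cube([1112, 257, 155]);
translate([395, 1290, 620]) cube([1112, 257, 155]);
translate([395, 1547, 775]) cube([1112, 257, 155]);
translate([395, 1804, 930]) cube([1112, 257, 155]);
translate([395, 2061, 1085]) cube([1112, 257, 155]);
translate([395, 2318, 1240]) cube([1112, 257, 155]);
translate([395, 2575, 1395]) cube([1112, 257, 155]);


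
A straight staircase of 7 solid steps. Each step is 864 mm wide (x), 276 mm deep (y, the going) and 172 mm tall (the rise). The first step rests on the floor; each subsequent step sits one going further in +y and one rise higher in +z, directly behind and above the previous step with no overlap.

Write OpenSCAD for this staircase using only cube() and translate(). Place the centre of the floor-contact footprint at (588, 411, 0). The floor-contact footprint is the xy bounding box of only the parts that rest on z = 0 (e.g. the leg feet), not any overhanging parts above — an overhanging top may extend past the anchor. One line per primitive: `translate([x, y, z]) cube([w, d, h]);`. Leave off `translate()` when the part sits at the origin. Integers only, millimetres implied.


translate([156, 273, 0]) cube([864, 276, 172]);
translate([156, 549, 172]) cube([864, 276, 172]);
translate([156, 825, 344]) cube([864, 276, 172]);
translate([156, 1101, 516]) cube([864, 276, 172]);
translate([156, 1377, 688]) cube([864, 276, 172]);
translate([156, 1653, 860]) cube([864, 276, 172]);
translate([156, 1929, 1032]) cube([864, 276, 172]);


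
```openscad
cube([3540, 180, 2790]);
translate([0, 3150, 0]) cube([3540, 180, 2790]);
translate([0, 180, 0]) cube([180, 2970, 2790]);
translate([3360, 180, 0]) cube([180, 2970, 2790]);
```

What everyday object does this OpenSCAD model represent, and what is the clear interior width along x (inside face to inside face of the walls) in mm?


A house (or room) frame. The interior width is 3180 mm.

Four 2790 mm walls enclosing a rectangle with no floor or roof — a room or house frame. Outside width is 3540 mm and wall thickness is 180 mm, so the interior width is 3540 − 2 × 180 = 3180 mm.


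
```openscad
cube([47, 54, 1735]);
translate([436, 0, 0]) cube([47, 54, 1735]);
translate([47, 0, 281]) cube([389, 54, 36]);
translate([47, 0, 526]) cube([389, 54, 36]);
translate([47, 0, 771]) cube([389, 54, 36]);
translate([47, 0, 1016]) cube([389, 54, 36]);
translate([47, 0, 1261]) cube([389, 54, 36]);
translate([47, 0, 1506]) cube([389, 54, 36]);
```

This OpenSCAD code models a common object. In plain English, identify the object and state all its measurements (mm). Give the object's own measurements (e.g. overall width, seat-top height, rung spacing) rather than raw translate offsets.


A straight ladder. Two 47×54 mm vertical rails, 1735 mm tall, stand 483 mm apart (outside-to-outside) with their front faces coplanar on the −y side. 6 rungs, each 54 mm deep and 36 mm tall, span between the inner faces of the rails, front faces flush with the rails. The lowest rung's underside is at z = 281 mm and rungs are spaced 245 mm apart (underside to underside).


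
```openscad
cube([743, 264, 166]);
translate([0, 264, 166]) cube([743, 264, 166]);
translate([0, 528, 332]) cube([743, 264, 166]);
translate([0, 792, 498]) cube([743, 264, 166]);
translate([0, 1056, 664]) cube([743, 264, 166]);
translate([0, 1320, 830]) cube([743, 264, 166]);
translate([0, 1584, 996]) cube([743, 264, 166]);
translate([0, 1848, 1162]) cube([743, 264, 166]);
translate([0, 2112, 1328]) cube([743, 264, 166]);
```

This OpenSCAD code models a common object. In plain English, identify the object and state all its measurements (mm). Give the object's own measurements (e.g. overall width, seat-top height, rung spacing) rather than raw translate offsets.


A straight staircase of 9 solid steps. Each step is 743 mm wide (x), 264 mm deep (y, the going) and 166 mm tall (the rise). The first step rests on the floor; each subsequent step sits one going further in +y and one rise higher in +z, directly behind and above the previous step with no overlap.


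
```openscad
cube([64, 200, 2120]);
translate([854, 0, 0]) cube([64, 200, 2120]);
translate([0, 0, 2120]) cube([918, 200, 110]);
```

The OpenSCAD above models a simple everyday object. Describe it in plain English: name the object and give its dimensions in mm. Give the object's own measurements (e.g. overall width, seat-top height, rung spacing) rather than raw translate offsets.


A door frame. The clear opening is 790 mm wide and 2120 mm high. Two 64 mm wide jambs, 200 mm deep, stand either side of the opening from the floor to the top of the opening. A 110 mm thick head sits across the top of both jambs, spanning the full outside width of the frame.


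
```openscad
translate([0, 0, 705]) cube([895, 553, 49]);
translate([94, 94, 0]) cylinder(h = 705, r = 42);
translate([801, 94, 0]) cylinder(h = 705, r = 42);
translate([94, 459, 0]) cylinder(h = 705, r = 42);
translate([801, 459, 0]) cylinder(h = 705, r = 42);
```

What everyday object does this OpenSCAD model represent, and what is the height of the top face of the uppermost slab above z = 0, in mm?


A table. The table height is 754 mm.

A 895×553×49 slab sits at z = 705 on four Ø84 mm round legs — a table. The top surface is at 705 + 49 = 754 mm.


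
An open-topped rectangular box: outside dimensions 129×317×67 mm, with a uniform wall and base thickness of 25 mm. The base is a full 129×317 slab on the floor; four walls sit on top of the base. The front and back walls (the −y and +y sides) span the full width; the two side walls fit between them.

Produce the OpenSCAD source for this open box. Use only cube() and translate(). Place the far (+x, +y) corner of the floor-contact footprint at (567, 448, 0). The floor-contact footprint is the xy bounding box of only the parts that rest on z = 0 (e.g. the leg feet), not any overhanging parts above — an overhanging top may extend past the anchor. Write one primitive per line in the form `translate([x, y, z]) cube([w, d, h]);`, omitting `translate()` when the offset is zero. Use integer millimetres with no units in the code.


translate([438, 131, 0]) cube([129, 317, 25]);
translate([438, 131, 25]) cube([129, 25, 42]);
translate([438, 423, 25]) cube([129, 25, 42]);
translate([438, 156, 25]) cube([25, 267, 42]);
translate([542, 156, 25]) cube([25, 267, 42]);


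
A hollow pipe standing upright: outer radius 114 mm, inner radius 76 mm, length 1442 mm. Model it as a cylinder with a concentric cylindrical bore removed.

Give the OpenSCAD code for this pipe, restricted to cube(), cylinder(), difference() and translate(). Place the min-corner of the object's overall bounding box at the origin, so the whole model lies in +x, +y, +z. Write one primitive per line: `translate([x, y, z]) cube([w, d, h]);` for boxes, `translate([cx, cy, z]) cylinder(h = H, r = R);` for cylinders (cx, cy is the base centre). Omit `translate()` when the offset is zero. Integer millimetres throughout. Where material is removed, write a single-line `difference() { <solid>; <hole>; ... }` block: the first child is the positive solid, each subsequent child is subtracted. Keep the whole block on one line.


difference() { translate([114, 114, 0]) cylinder(h = 1442, r = 114); translate([114, 114, 0]) cylinder(h = 1442, r = 76); }


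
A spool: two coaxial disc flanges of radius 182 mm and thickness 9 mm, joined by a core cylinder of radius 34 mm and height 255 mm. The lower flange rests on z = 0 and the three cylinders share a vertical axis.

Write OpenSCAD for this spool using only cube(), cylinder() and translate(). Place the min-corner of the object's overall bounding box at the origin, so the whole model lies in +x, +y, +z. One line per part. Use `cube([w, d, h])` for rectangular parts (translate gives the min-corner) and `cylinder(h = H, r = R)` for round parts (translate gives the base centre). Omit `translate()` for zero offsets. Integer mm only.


translate([182, 182, 0]) cylinder(h = 9, r = 182);
translate([182, 182, 9]) cylinder(h = 255, r = 34);
translate([182, 182, 264]) cylinder(h = 9, r = 182);


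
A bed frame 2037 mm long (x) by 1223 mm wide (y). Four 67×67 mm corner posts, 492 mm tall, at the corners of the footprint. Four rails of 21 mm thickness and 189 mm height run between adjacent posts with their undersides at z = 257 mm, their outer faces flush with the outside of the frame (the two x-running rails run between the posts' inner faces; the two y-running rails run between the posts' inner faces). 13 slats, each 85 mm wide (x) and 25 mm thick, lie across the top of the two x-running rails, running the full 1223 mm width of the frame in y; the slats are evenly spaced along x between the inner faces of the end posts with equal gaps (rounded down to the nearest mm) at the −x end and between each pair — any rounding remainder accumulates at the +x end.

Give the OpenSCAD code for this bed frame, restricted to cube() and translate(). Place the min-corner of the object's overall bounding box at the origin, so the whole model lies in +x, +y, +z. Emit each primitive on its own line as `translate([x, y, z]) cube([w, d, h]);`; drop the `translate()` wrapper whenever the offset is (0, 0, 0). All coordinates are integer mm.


cube([67, 67, 492]);
translate([0, 1156, 0]) cube([67, 67, 492]);
translate([1970, 0, 0]) cube([67, 67, 492]);
translate([1970, 1156, 0]) cube([67, 67, 492]);
translate([67, 0, 257]) cube([1903, 21, 189]);
translate([67, 1202, 257]) cube([1903, 21, 189]);
translate([0, 67, 257]) cube([21, 1089, 189]);
translate([2016, 67, 257]) cube([21, 1089, 189]);
translate([124, 0, 446]) cube([85, 1223, 25]);
translate([266, 0, 446]) cube([85, 1223, 25]);
translate([408, 0, 446]) cube([85, 1223, 25]);
translate([550, 0, 446]) cube([85, 1223, 25]);
translate([692, 0, 446]) cube([85, 1223, 25]);
translate([834, 0, 446]) cube([85, 1223, 25]);
translate([976, 0, 446]) cube([85, 1223, 25]);
translate([1118, 0, 446]) cube([85, 1223, 25]);
translate([1260, 0, 446]) cube([85, 1223, 25]);
translate([1402, 0, 446]) cube([85, 1223, 25]);
translate([1544, 0, 446]) cube([85, 1223, 25]);
translate([1686, 0, 446]) cube([85, 1223, 25]);
translate([1828, 0, 446]) cube([85, 1223, 25]);


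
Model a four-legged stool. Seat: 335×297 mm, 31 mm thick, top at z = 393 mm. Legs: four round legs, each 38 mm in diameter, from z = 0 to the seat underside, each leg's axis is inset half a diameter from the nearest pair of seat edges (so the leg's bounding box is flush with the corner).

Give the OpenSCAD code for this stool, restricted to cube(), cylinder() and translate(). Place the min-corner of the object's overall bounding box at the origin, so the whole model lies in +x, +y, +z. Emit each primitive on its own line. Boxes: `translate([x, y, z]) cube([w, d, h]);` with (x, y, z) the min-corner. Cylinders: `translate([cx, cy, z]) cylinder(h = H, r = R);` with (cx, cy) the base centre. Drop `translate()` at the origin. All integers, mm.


translate([0, 0, 362]) cube([335, 297, 31]);
translate([19, 19, 0]) cylinder(h = 362, r = 19);
translate([316, 19, 0]) cylinder(h = 362, r = 19);
translate([19, 278, 0]) cylinder(h = 362, r = 19);
translate([316, 278, 0]) cylinder(h = 362, r = 19);


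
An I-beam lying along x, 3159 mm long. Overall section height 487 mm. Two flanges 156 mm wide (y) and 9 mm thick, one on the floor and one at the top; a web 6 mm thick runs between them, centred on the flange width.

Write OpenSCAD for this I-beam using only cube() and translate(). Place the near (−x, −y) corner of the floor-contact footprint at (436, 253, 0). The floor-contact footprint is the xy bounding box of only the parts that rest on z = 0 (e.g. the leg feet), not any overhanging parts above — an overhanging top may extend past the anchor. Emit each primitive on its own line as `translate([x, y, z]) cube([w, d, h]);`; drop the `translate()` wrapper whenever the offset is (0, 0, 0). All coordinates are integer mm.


translate([436, 253, 0]) cube([3159, 156, 9]);
translate([436, 328, 9]) cube([3159, 6, 469]);
translate([436, 253, 478]) cube([3159, 156, 9]);


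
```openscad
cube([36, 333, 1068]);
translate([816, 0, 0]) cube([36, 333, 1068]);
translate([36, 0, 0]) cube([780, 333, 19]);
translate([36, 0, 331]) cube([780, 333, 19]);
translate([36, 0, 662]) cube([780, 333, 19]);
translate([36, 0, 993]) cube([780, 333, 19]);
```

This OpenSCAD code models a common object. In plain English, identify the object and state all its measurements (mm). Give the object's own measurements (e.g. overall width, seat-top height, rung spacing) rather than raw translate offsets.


An open bookshelf. Two side panels, each 36 mm thick, 333 mm deep and 1068 mm tall, stand 852 mm apart (outside-to-outside). Between them sit 4 shelves, each 19 mm thick and 333 mm deep, spanning the full gap between the sides. The bottom shelf rests on the floor (its underside at z = 0) and the clear gap between one shelf's top and the next shelf's underside is 312 mm.


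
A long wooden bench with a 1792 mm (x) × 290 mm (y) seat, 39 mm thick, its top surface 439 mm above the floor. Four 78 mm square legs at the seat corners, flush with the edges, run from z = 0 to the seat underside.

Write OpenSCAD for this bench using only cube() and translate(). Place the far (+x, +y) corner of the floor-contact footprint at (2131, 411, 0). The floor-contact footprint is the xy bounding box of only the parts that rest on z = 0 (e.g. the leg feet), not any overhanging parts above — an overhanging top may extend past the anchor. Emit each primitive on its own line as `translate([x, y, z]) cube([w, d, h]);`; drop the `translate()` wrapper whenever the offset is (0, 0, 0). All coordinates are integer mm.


translate([339, 121, 400]) cube([1792, 290, 39]);
translate([339, 121, 0]) cube([78, 78, 400]);
translate([339, 333, 0]) cube([78, 78, 400]);
translate([2053, 121, 0]) cube([78, 78, 400]);
translate([2053, 333, 0]) cube([78, 78, 400]);


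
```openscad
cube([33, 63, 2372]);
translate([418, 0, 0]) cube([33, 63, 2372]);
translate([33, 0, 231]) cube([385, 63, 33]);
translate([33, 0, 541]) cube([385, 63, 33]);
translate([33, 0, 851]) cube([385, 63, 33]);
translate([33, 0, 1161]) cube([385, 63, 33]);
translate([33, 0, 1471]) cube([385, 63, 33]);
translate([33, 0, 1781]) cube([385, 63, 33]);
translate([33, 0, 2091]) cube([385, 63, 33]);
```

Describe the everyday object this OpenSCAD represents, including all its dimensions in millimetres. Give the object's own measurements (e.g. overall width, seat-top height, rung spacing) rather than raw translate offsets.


A straight ladder. Two 33×63 mm vertical rails, 2372 mm tall, stand 451 mm apart (outside-to-outside) with their front faces coplanar on the −y side. 7 rungs, each 63 mm deep and 33 mm tall, span between the inner faces of the rails, front faces flush with the rails. The lowest rung's underside is at z = 231 mm and rungs are spaced 310 mm apart (underside to underside).


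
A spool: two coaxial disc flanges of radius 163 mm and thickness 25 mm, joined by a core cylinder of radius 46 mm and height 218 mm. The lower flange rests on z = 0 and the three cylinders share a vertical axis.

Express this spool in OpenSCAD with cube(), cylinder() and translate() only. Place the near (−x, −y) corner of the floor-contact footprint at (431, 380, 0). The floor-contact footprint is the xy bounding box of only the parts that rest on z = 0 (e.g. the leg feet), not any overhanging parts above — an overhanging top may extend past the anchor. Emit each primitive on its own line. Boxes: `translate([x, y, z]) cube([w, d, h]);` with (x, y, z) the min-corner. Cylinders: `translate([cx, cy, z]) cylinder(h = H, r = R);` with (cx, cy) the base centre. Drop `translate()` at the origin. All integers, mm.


translate([594, 543, 0]) cylinder(h = 25, r = 163);
translate([594, 543, 25]) cylinder(h = 218, r = 46);
translate([594, 543, 243]) cylinder(h = 25, r = 163);


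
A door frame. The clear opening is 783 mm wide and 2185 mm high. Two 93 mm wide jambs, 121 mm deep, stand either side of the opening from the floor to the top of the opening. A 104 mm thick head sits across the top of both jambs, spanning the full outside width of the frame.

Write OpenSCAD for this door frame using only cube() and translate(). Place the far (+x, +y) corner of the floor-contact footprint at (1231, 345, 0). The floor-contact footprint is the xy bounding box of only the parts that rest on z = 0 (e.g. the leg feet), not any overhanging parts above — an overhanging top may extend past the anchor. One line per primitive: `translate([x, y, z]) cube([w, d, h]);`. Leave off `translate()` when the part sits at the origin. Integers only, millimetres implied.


translate([262, 224, 0]) cube([93, 121, 2185]);
translate([1138, 224, 0]) cube([93, 121, 2185]);
translate([262, 224, 2185]) cube([969, 121, 104]);


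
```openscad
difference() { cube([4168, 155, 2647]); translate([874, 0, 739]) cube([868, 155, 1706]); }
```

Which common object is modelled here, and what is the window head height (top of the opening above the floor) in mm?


A wall with a window opening. The window head height is 2445 mm.

A wall with a rectangular opening subtracted — a window. Sill at z = 739, opening 1706 mm tall, so the head is at 739 + 1706 = 2445 mm.


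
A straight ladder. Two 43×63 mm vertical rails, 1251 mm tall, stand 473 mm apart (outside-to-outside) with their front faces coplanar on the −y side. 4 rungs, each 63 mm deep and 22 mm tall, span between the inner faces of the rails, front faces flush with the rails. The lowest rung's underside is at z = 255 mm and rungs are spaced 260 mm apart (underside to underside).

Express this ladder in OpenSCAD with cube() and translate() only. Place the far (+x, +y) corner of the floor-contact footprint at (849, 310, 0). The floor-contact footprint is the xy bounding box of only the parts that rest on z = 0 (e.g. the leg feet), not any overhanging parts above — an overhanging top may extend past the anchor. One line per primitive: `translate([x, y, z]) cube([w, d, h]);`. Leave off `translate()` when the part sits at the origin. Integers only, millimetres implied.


translate([376, 247, 0]) cube([43, 63, 1251]);
translate([806, 247, 0]) cube([43, 63, 1251]);
translate([419, 247, 255]) cube([387, 63, 22]);
translate([419, 247, 515]) cube([387, 63, 22]);
translate([419, 247, 775]) cube([387, 63, 22]);
translate([419, 247, 1035]) cube([387, 63, 22]);


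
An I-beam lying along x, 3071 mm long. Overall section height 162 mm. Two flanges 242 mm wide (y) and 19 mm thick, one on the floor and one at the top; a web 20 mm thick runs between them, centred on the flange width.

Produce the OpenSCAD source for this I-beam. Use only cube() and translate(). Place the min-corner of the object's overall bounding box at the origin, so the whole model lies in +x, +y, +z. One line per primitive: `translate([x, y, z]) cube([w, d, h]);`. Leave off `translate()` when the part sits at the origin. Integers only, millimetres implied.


cube([3071, 242, 19]);
translate([0, 111, 19]) cube([3071, 20, 124]);
translate([0, 0, 143]) cube([3071, 242, 19]);


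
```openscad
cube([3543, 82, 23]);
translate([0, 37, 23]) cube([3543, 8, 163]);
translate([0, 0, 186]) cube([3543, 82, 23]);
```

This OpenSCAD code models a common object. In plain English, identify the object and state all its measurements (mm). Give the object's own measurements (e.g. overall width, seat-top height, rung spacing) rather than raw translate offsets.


An I-beam lying along x, 3543 mm long. Overall section height 209 mm. Two flanges 82 mm wide (y) and 23 mm thick, one on the floor and one at the top; a web 8 mm thick runs between them, centred on the flange width.


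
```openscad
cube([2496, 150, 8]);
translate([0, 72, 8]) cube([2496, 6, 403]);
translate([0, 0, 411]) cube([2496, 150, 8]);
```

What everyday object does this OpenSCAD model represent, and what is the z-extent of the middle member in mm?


An I-beam. The web height is 403 mm.

Two wide flanges with a thin centred web — an I-beam. Overall 419 mm minus two 8 mm flanges gives a web of 419 − 2·8 = 403 mm.


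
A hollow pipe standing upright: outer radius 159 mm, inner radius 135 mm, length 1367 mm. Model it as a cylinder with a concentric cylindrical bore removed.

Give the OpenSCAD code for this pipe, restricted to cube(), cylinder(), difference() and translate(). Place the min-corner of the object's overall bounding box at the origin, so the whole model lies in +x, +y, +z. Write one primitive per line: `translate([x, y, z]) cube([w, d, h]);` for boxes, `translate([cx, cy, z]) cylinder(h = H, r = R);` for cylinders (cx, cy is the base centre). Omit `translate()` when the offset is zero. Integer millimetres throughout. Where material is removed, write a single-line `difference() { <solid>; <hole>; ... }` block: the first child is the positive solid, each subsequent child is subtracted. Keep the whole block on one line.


difference() { translate([159, 159, 0]) cylinder(h = 1367, r = 159); translate([159, 159, 0]) cylinder(h = 1367, r = 135); }
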